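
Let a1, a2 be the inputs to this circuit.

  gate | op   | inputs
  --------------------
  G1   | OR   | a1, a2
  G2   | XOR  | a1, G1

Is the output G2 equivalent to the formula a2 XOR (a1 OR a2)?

G1 = a1 OR a2
G2 = a1 XOR G1 = a1 XOR (a1 OR a2)
At a1=0, a2=1: circuit gives 1, formula gives 0.

No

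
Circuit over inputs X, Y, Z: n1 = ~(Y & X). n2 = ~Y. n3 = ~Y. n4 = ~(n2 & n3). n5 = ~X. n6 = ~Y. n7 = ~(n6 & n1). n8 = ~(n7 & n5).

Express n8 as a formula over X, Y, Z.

n1 = ~(Y & X)
n5 = ~X
n6 = ~Y
n7 = ~(n6 & n1) = ~(~Y & (~(Y & X)))
n8 = ~(n7 & n5) = ~((~(~Y & (~(Y & X)))) & ~X)

~((~(~Y & (~(Y & X)))) & ~X)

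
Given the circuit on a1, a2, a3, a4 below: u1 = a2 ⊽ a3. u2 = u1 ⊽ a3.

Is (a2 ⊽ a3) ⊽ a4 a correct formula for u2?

u1 = a2 ⊽ a3
u2 = u1 ⊽ a3 = (a2 ⊽ a3) ⊽ a3
At a1=0, a2=0, a3=1, a4=0: circuit gives 0, formula gives 1.

No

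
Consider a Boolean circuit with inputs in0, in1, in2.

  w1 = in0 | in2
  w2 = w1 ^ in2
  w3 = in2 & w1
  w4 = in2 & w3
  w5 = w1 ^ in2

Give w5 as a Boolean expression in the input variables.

w1 = in0 | in2
w5 = w1 ^ in2 = (in0 | in2) ^ in2

(in0 | in2) ^ in2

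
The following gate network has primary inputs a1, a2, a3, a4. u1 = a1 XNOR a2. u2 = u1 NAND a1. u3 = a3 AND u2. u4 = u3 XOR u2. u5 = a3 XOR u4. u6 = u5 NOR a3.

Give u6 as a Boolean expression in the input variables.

u1 = a1 XNOR a2
u2 = u1 NAND a1 = (a1 XNOR a2) NAND a1
u3 = a3 AND u2 = a3 AND ((a1 XNOR a2) NAND a1)
u4 = u3 XOR u2 = (a3 AND ((a1 XNOR a2) NAND a1)) XOR ((a1 XNOR a2) NAND a1)
u5 = a3 XOR u4 = a3 XOR ((a3 AND ((a1 XNOR a2) NAND a1)) XOR ((a1 XNOR a2) NAND a1))
u6 = u5 NOR a3 = (a3 XOR ((a3 AND ((a1 XNOR a2) NAND a1)) XOR ((a1 XNOR a2) NAND a1))) NOR a3

(a3 XOR ((a3 AND ((a1 XNOR a2) NAND a1)) XOR ((a1 XNOR a2) NAND a1))) NOR a3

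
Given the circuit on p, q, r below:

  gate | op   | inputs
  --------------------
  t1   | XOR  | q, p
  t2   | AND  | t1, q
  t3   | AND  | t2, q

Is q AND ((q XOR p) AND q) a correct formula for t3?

Yes

t1 = q XOR p
t2 = t1 AND q = (q XOR p) AND q
t3 = t2 AND q = ((q XOR p) AND q) AND q
At p=0, q=0, r=0: circuit gives 0, formula gives 0.
At p=0, q=1, r=0: circuit gives 1, formula gives 1.
Agrees on all 8 inputs.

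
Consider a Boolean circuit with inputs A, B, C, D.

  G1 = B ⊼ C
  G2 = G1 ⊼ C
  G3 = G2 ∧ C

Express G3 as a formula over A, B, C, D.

((B ⊼ C) ⊼ C) ∧ C

G1 = B ⊼ C
G2 = G1 ⊼ C = (B ⊼ C) ⊼ C
G3 = G2 ∧ C = ((B ⊼ C) ⊼ C) ∧ C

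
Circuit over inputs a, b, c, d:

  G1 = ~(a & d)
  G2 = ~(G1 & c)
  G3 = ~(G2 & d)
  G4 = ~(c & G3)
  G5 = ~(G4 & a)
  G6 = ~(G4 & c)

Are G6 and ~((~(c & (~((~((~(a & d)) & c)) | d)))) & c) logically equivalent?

G1 = ~(a & d)
G2 = ~(G1 & c) = ~((~(a & d)) & c)
G3 = ~(G2 & d) = ~((~((~(a & d)) & c)) & d)
G4 = ~(c & G3) = ~(c & (~((~((~(a & d)) & c)) & d)))
G6 = ~(G4 & c) = ~((~(c & (~((~((~(a & d)) & c)) & d)))) & c)
At a=0, b=0, c=1, d=1: circuit gives 1, formula gives 0.

No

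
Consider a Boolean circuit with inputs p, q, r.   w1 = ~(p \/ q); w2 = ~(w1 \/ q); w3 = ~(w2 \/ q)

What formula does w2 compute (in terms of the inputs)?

~((~(p \/ q)) \/ q)

w1 = ~(p \/ q)
w2 = ~(w1 \/ q) = ~((~(p \/ q)) \/ q)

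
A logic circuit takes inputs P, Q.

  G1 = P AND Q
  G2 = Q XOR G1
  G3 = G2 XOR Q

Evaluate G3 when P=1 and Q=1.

1

G1 = 1 AND 1 = 1
G2 = 1 XOR 1 = 0
G3 = 0 XOR 1 = 1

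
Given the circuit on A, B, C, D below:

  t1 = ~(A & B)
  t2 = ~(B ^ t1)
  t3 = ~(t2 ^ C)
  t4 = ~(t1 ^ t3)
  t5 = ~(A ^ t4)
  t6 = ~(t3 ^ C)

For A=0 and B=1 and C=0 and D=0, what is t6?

1

t1 = ~(0 & 1) = 1
t2 = ~(1 ^ 1) = 1
t3 = ~(1 ^ 0) = 0
t6 = ~(0 ^ 0) = 1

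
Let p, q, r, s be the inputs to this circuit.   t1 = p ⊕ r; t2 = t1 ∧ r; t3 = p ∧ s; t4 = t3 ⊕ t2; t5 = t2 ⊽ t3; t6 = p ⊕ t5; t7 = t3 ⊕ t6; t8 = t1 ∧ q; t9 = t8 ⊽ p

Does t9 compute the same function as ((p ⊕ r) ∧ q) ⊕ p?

No

t1 = p ⊕ r
t8 = t1 ∧ q = (p ⊕ r) ∧ q
t9 = t8 ⊽ p = ((p ⊕ r) ∧ q) ⊽ p
At p=0, q=0, r=0, s=0: circuit gives 1, formula gives 0.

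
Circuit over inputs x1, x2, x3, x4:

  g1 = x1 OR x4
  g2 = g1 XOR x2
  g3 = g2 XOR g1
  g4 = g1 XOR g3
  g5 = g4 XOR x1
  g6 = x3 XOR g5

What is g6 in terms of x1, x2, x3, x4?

g1 = x1 OR x4
g2 = g1 XOR x2 = (x1 OR x4) XOR x2
g3 = g2 XOR g1 = ((x1 OR x4) XOR x2) XOR (x1 OR x4)
g4 = g1 XOR g3 = (x1 OR x4) XOR (((x1 OR x4) XOR x2) XOR (x1 OR x4))
g5 = g4 XOR x1 = ((x1 OR x4) XOR (((x1 OR x4) XOR x2) XOR (x1 OR x4))) XOR x1
g6 = x3 XOR g5 = x3 XOR (((x1 OR x4) XOR (((x1 OR x4) XOR x2) XOR (x1 OR x4))) XOR x1)

x3 XOR (((x1 OR x4) XOR (((x1 OR x4) XOR x2) XOR (x1 OR x4))) XOR x1)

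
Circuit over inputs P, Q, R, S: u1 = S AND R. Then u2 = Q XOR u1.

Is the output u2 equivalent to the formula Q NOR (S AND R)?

No

u1 = S AND R
u2 = Q XOR u1 = Q XOR (S AND R)
At P=0, Q=0, R=0, S=0: circuit gives 0, formula gives 1.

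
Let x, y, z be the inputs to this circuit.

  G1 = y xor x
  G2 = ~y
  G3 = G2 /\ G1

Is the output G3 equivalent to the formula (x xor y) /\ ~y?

G1 = y xor x
G2 = ~y
G3 = G2 /\ G1 = ~y /\ (y xor x)
At x=0, y=0, z=0: circuit gives 0, formula gives 0.
At x=1, y=0, z=0: circuit gives 1, formula gives 1.
Agrees on all 8 inputs.

Yes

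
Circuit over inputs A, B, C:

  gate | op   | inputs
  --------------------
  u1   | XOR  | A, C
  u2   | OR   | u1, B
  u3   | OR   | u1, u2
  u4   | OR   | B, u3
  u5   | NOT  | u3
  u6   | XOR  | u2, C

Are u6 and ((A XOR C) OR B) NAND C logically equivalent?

No

u1 = A XOR C
u2 = u1 OR B = (A XOR C) OR B
u6 = u2 XOR C = ((A XOR C) OR B) XOR C
At A=0, B=0, C=0: circuit gives 0, formula gives 1.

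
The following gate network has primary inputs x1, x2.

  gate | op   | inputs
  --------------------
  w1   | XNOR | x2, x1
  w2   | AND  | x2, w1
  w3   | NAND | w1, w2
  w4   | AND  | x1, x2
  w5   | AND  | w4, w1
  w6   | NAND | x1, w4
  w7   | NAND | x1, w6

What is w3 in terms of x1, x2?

w1 = x2 XNOR x1
w2 = x2 AND w1 = x2 AND (x2 XNOR x1)
w3 = w1 NAND w2 = (x2 XNOR x1) NAND (x2 AND (x2 XNOR x1))

(x2 XNOR x1) NAND (x2 AND (x2 XNOR x1))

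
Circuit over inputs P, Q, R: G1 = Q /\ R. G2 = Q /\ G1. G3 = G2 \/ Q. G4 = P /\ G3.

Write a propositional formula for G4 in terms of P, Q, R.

G1 = Q /\ R
G2 = Q /\ G1 = Q /\ (Q /\ R)
G3 = G2 \/ Q = (Q /\ (Q /\ R)) \/ Q
G4 = P /\ G3 = P /\ ((Q /\ (Q /\ R)) \/ Q)

P /\ ((Q /\ (Q /\ R)) \/ Q)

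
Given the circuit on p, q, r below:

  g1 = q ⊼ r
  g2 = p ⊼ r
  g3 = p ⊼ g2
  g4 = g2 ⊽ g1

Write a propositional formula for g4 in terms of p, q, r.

g1 = q ⊼ r
g2 = p ⊼ r
g4 = g2 ⊽ g1 = (p ⊼ r) ⊽ (q ⊼ r)

(p ⊼ r) ⊽ (q ⊼ r)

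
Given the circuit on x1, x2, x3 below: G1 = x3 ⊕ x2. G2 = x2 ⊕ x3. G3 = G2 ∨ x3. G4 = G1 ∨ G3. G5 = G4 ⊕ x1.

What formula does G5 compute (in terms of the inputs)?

((x3 ⊕ x2) ∨ ((x2 ⊕ x3) ∨ x3)) ⊕ x1

G1 = x3 ⊕ x2
G2 = x2 ⊕ x3
G3 = G2 ∨ x3 = (x2 ⊕ x3) ∨ x3
G4 = G1 ∨ G3 = (x3 ⊕ x2) ∨ ((x2 ⊕ x3) ∨ x3)
G5 = G4 ⊕ x1 = ((x3 ⊕ x2) ∨ ((x2 ⊕ x3) ∨ x3)) ⊕ x1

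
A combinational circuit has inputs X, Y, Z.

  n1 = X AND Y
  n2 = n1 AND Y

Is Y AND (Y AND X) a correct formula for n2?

Yes

n1 = X AND Y
n2 = n1 AND Y = (X AND Y) AND Y
At X=0, Y=0, Z=0: circuit gives 0, formula gives 0.
At X=1, Y=1, Z=0: circuit gives 1, formula gives 1.
Agrees on all 8 inputs.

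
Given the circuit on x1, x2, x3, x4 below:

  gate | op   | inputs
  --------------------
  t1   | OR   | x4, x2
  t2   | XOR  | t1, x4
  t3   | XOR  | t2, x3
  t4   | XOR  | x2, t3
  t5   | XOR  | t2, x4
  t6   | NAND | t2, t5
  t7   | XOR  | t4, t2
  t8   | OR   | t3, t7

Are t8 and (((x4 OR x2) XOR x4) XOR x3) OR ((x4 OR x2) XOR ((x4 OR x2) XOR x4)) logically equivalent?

t1 = x4 OR x2
t2 = t1 XOR x4 = (x4 OR x2) XOR x4
t3 = t2 XOR x3 = ((x4 OR x2) XOR x4) XOR x3
t4 = x2 XOR t3 = x2 XOR (((x4 OR x2) XOR x4) XOR x3)
t7 = t4 XOR t2 = (x2 XOR (((x4 OR x2) XOR x4) XOR x3)) XOR ((x4 OR x2) XOR x4)
t8 = t3 OR t7 = (((x4 OR x2) XOR x4) XOR x3) OR ((x2 XOR (((x4 OR x2) XOR x4) XOR x3)) XOR ((x4 OR x2) XOR x4))
At x1=0, x2=0, x3=0, x4=1: circuit gives 0, formula gives 1.

No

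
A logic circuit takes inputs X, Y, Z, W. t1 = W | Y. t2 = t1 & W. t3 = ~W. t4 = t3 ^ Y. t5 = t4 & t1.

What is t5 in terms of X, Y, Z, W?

(~W ^ Y) & (W | Y)

t1 = W | Y
t3 = ~W
t4 = t3 ^ Y = ~W ^ Y
t5 = t4 & t1 = (~W ^ Y) & (W | Y)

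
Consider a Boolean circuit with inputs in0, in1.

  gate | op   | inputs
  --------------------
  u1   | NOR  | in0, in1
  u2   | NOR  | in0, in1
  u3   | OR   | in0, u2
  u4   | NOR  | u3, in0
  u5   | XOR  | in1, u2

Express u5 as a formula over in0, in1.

u2 = in0 NOR in1
u5 = in1 XOR u2 = in1 XOR (in0 NOR in1)

in1 XOR (in0 NOR in1)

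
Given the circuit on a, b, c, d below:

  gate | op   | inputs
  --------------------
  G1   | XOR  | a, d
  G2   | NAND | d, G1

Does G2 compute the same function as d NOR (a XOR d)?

No

G1 = a XOR d
G2 = d NAND G1 = d NAND (a XOR d)
At a=1, b=0, c=0, d=0: circuit gives 1, formula gives 0.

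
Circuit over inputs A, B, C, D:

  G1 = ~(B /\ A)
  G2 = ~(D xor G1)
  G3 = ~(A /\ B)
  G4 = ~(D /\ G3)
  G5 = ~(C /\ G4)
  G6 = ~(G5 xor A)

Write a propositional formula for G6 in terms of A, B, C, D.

G3 = ~(A /\ B)
G4 = ~(D /\ G3) = ~(D /\ (~(A /\ B)))
G5 = ~(C /\ G4) = ~(C /\ (~(D /\ (~(A /\ B)))))
G6 = ~(G5 xor A) = ~((~(C /\ (~(D /\ (~(A /\ B)))))) xor A)

~((~(C /\ (~(D /\ (~(A /\ B)))))) xor A)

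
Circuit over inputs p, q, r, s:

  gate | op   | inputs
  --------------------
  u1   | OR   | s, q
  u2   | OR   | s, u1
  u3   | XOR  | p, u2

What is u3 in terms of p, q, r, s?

u1 = s OR q
u2 = s OR u1 = s OR (s OR q)
u3 = p XOR u2 = p XOR (s OR (s OR q))

p XOR (s OR (s OR q))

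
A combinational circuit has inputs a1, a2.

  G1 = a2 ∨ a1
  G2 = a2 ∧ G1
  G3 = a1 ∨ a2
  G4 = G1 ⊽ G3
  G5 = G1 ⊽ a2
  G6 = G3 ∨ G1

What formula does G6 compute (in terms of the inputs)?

G1 = a2 ∨ a1
G3 = a1 ∨ a2
G6 = G3 ∨ G1 = (a1 ∨ a2) ∨ (a2 ∨ a1)

(a1 ∨ a2) ∨ (a2 ∨ a1)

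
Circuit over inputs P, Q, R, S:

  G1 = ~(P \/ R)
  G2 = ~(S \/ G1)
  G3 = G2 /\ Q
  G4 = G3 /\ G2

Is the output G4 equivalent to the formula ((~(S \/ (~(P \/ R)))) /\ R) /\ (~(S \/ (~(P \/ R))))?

G1 = ~(P \/ R)
G2 = ~(S \/ G1) = ~(S \/ (~(P \/ R)))
G3 = G2 /\ Q = (~(S \/ (~(P \/ R)))) /\ Q
G4 = G3 /\ G2 = ((~(S \/ (~(P \/ R)))) /\ Q) /\ (~(S \/ (~(P \/ R))))
At P=0, Q=0, R=1, S=0: circuit gives 0, formula gives 1.

No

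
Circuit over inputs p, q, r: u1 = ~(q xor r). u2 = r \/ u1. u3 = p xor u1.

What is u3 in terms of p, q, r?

u1 = ~(q xor r)
u3 = p xor u1 = p xor (~(q xor r))

p xor (~(q xor r))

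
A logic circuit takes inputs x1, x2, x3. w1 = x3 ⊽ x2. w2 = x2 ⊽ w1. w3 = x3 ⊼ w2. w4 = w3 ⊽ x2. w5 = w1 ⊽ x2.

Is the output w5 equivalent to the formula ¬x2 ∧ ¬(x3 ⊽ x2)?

Yes

w1 = x3 ⊽ x2
w5 = w1 ⊽ x2 = (x3 ⊽ x2) ⊽ x2
At x1=0, x2=0, x3=0: circuit gives 0, formula gives 0.
At x1=0, x2=0, x3=1: circuit gives 1, formula gives 1.
Agrees on all 8 inputs.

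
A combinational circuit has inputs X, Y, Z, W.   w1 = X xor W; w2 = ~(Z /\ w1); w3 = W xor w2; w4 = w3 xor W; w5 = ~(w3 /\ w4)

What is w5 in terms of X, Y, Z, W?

~((W xor (~(Z /\ (X xor W)))) /\ ((W xor (~(Z /\ (X xor W)))) xor W))

w1 = X xor W
w2 = ~(Z /\ w1) = ~(Z /\ (X xor W))
w3 = W xor w2 = W xor (~(Z /\ (X xor W)))
w4 = w3 xor W = (W xor (~(Z /\ (X xor W)))) xor W
w5 = ~(w3 /\ w4) = ~((W xor (~(Z /\ (X xor W)))) /\ ((W xor (~(Z /\ (X xor W)))) xor W))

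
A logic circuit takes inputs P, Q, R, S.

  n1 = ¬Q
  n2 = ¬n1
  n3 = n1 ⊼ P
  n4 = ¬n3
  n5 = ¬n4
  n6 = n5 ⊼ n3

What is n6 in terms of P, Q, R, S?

n1 = ¬Q
n3 = n1 ⊼ P = ¬Q ⊼ P
n4 = ¬n3 = ¬(¬Q ⊼ P)
n5 = ¬n4 = ¬¬(¬Q ⊼ P)
n6 = n5 ⊼ n3 = ¬¬(¬Q ⊼ P) ⊼ (¬Q ⊼ P)

¬¬(¬Q ⊼ P) ⊼ (¬Q ⊼ P)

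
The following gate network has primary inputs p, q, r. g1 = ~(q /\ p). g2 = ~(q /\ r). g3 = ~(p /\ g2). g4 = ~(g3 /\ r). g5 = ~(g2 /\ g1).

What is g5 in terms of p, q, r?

~((~(q /\ r)) /\ (~(q /\ p)))

g1 = ~(q /\ p)
g2 = ~(q /\ r)
g5 = ~(g2 /\ g1) = ~((~(q /\ r)) /\ (~(q /\ p)))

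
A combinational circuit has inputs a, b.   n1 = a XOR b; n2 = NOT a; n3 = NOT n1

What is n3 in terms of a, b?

n1 = a XOR b
n3 = NOT n1 = NOT (a XOR b)

NOT (a XOR b)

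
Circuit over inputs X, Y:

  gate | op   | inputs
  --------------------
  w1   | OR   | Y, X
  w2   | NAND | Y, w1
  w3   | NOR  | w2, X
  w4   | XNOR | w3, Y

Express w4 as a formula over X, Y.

w1 = Y OR X
w2 = Y NAND w1 = Y NAND (Y OR X)
w3 = w2 NOR X = (Y NAND (Y OR X)) NOR X
w4 = w3 XNOR Y = ((Y NAND (Y OR X)) NOR X) XNOR Y

((Y NAND (Y OR X)) NOR X) XNOR Y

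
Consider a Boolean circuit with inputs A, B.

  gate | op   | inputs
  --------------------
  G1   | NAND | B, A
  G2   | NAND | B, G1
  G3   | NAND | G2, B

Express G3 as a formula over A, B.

(B NAND (B NAND A)) NAND B

G1 = B NAND A
G2 = B NAND G1 = B NAND (B NAND A)
G3 = G2 NAND B = (B NAND (B NAND A)) NAND B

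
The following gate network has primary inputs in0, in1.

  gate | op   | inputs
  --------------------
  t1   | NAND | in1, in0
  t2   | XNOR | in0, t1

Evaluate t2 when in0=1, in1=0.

t1 = 0 NAND 1 = 1
t2 = 1 XNOR 1 = 1

1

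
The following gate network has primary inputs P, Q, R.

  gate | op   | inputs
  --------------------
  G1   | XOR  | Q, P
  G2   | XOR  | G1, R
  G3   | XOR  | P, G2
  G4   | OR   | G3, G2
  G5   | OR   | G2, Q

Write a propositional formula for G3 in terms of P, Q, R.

G1 = Q XOR P
G2 = G1 XOR R = (Q XOR P) XOR R
G3 = P XOR G2 = P XOR ((Q XOR P) XOR R)

P XOR ((Q XOR P) XOR R)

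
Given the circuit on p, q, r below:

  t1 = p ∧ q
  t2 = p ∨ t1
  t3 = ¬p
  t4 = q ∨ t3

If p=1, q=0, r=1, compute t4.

0

t3 = ¬1 = 0
t4 = 0 ∨ 0 = 0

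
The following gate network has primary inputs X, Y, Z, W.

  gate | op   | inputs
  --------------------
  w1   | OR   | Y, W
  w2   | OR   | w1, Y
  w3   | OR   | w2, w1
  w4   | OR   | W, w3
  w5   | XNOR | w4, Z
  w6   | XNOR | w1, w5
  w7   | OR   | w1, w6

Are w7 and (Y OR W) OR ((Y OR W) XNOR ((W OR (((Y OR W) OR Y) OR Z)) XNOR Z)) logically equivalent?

No

w1 = Y OR W
w2 = w1 OR Y = (Y OR W) OR Y
w3 = w2 OR w1 = ((Y OR W) OR Y) OR (Y OR W)
w4 = W OR w3 = W OR (((Y OR W) OR Y) OR (Y OR W))
w5 = w4 XNOR Z = (W OR (((Y OR W) OR Y) OR (Y OR W))) XNOR Z
w6 = w1 XNOR w5 = (Y OR W) XNOR ((W OR (((Y OR W) OR Y) OR (Y OR W))) XNOR Z)
w7 = w1 OR w6 = (Y OR W) OR ((Y OR W) XNOR ((W OR (((Y OR W) OR Y) OR (Y OR W))) XNOR Z))
At X=0, Y=0, Z=1, W=0: circuit gives 1, formula gives 0.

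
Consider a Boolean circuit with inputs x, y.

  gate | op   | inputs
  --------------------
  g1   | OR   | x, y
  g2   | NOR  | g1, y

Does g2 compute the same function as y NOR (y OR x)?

g1 = x OR y
g2 = g1 NOR y = (x OR y) NOR y
At x=0, y=1: circuit gives 0, formula gives 0.
At x=0, y=0: circuit gives 1, formula gives 1.
Agrees on all 4 inputs.

Yes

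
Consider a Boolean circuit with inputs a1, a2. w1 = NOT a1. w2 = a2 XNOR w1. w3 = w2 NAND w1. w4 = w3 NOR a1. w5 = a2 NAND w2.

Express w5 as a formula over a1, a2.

a2 NAND (a2 XNOR NOT a1)

w1 = NOT a1
w2 = a2 XNOR w1 = a2 XNOR NOT a1
w5 = a2 NAND w2 = a2 NAND (a2 XNOR NOT a1)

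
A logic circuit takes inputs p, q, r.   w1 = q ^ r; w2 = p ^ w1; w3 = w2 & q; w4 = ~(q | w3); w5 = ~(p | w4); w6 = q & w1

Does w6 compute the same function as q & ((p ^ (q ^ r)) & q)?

No

w1 = q ^ r
w6 = q & w1 = q & (q ^ r)
At p=1, q=1, r=0: circuit gives 1, formula gives 0.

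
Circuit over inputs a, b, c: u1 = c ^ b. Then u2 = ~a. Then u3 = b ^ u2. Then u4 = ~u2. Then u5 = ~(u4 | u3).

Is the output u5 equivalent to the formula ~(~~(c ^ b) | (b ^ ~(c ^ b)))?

No

u2 = ~a
u3 = b ^ u2 = b ^ ~a
u4 = ~u2 = ~~a
u5 = ~(u4 | u3) = ~(~~a | (b ^ ~a))
At a=0, b=1, c=0: circuit gives 1, formula gives 0.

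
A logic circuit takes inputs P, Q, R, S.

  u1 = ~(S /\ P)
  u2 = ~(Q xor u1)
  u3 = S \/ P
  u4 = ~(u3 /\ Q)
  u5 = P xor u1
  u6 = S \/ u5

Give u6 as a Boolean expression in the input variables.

S \/ (P xor (~(S /\ P)))

u1 = ~(S /\ P)
u5 = P xor u1 = P xor (~(S /\ P))
u6 = S \/ u5 = S \/ (P xor (~(S /\ P)))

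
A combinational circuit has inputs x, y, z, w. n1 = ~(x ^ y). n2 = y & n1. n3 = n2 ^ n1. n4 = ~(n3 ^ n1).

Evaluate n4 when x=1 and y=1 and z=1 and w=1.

0

n1 = ~(1 ^ 1) = 1
n2 = 1 & 1 = 1
n3 = 1 ^ 1 = 0
n4 = ~(0 ^ 1) = 0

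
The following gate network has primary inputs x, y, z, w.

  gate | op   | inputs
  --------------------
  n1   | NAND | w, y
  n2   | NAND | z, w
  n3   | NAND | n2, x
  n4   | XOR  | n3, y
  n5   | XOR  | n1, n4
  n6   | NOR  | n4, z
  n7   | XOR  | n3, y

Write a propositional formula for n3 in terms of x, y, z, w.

(z NAND w) NAND x

n2 = z NAND w
n3 = n2 NAND x = (z NAND w) NAND x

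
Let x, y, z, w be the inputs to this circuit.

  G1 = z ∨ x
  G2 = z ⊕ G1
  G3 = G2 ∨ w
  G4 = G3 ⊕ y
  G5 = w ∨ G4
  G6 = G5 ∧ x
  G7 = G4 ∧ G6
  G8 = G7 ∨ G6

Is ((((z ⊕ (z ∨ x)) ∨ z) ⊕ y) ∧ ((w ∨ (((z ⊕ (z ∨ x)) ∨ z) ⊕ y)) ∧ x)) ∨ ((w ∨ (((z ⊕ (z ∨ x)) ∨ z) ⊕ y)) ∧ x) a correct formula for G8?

G1 = z ∨ x
G2 = z ⊕ G1 = z ⊕ (z ∨ x)
G3 = G2 ∨ w = (z ⊕ (z ∨ x)) ∨ w
G4 = G3 ⊕ y = ((z ⊕ (z ∨ x)) ∨ w) ⊕ y
G5 = w ∨ G4 = w ∨ (((z ⊕ (z ∨ x)) ∨ w) ⊕ y)
G6 = G5 ∧ x = (w ∨ (((z ⊕ (z ∨ x)) ∨ w) ⊕ y)) ∧ x
G7 = G4 ∧ G6 = (((z ⊕ (z ∨ x)) ∨ w) ⊕ y) ∧ ((w ∨ (((z ⊕ (z ∨ x)) ∨ w) ⊕ y)) ∧ x)
G8 = G7 ∨ G6 = ((((z ⊕ (z ∨ x)) ∨ w) ⊕ y) ∧ ((w ∨ (((z ⊕ (z ∨ x)) ∨ w) ⊕ y)) ∧ x)) ∨ ((w ∨ (((z ⊕ (z ∨ x)) ∨ w) ⊕ y)) ∧ x)
At x=1, y=0, z=1, w=0: circuit gives 0, formula gives 1.

No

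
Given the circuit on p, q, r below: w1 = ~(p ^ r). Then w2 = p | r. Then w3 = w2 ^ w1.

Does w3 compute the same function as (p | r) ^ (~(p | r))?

w1 = ~(p ^ r)
w2 = p | r
w3 = w2 ^ w1 = (p | r) ^ (~(p ^ r))
At p=1, q=0, r=1: circuit gives 0, formula gives 1.

No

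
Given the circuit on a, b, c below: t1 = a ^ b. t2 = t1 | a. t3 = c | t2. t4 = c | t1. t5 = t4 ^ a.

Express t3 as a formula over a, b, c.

c | ((a ^ b) | a)

t1 = a ^ b
t2 = t1 | a = (a ^ b) | a
t3 = c | t2 = c | ((a ^ b) | a)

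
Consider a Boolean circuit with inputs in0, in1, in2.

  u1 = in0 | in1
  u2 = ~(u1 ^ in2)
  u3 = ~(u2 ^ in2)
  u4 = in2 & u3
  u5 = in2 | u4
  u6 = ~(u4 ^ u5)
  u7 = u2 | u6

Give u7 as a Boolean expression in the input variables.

(~((in0 | in1) ^ in2)) | (~((in2 & (~((~((in0 | in1) ^ in2)) ^ in2))) ^ (in2 | (in2 & (~((~((in0 | in1) ^ in2)) ^ in2))))))

u1 = in0 | in1
u2 = ~(u1 ^ in2) = ~((in0 | in1) ^ in2)
u3 = ~(u2 ^ in2) = ~((~((in0 | in1) ^ in2)) ^ in2)
u4 = in2 & u3 = in2 & (~((~((in0 | in1) ^ in2)) ^ in2))
u5 = in2 | u4 = in2 | (in2 & (~((~((in0 | in1) ^ in2)) ^ in2)))
u6 = ~(u4 ^ u5) = ~((in2 & (~((~((in0 | in1) ^ in2)) ^ in2))) ^ (in2 | (in2 & (~((~((in0 | in1) ^ in2)) ^ in2)))))
u7 = u2 | u6 = (~((in0 | in1) ^ in2)) | (~((in2 & (~((~((in0 | in1) ^ in2)) ^ in2))) ^ (in2 | (in2 & (~((~((in0 | in1) ^ in2)) ^ in2))))))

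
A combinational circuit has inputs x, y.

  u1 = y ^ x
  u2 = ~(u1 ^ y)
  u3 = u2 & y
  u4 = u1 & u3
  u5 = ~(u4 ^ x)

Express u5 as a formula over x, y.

u1 = y ^ x
u2 = ~(u1 ^ y) = ~((y ^ x) ^ y)
u3 = u2 & y = (~((y ^ x) ^ y)) & y
u4 = u1 & u3 = (y ^ x) & ((~((y ^ x) ^ y)) & y)
u5 = ~(u4 ^ x) = ~(((y ^ x) & ((~((y ^ x) ^ y)) & y)) ^ x)

~(((y ^ x) & ((~((y ^ x) ^ y)) & y)) ^ x)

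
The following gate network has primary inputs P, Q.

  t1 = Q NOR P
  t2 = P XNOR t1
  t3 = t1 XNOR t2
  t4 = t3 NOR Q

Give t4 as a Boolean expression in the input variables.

t1 = Q NOR P
t2 = P XNOR t1 = P XNOR (Q NOR P)
t3 = t1 XNOR t2 = (Q NOR P) XNOR (P XNOR (Q NOR P))
t4 = t3 NOR Q = ((Q NOR P) XNOR (P XNOR (Q NOR P))) NOR Q

((Q NOR P) XNOR (P XNOR (Q NOR P))) NOR Q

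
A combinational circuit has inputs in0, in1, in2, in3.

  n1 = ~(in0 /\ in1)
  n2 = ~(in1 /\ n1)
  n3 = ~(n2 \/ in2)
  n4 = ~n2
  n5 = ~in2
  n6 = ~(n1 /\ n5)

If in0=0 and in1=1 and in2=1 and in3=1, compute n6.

n1 = ~(0 /\ 1) = 1
n5 = ~1 = 0
n6 = ~(1 /\ 0) = 1

1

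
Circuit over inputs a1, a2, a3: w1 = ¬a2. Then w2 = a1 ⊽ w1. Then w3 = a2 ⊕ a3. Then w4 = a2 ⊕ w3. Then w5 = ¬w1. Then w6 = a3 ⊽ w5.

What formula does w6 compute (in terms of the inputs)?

w1 = ¬a2
w5 = ¬w1 = ¬¬a2
w6 = a3 ⊽ w5 = a3 ⊽ ¬¬a2

a3 ⊽ ¬¬a2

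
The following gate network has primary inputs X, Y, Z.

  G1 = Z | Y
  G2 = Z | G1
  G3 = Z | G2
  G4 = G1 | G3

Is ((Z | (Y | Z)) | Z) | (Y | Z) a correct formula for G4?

G1 = Z | Y
G2 = Z | G1 = Z | (Z | Y)
G3 = Z | G2 = Z | (Z | (Z | Y))
G4 = G1 | G3 = (Z | Y) | (Z | (Z | (Z | Y)))
At X=0, Y=0, Z=0: circuit gives 0, formula gives 0.
At X=0, Y=0, Z=1: circuit gives 1, formula gives 1.
Agrees on all 8 inputs.

Yes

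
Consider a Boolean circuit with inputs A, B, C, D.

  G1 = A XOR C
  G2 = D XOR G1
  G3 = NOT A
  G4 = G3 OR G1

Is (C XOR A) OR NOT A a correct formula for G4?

Yes

G1 = A XOR C
G3 = NOT A
G4 = G3 OR G1 = NOT A OR (A XOR C)
At A=1, B=0, C=1, D=0: circuit gives 0, formula gives 0.
At A=0, B=0, C=0, D=0: circuit gives 1, formula gives 1.
Agrees on all 16 inputs.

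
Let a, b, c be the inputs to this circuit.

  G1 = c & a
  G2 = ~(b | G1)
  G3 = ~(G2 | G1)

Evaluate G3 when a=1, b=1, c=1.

G1 = 1 & 1 = 1
G2 = ~(1 | 1) = 0
G3 = ~(0 | 1) = 0

0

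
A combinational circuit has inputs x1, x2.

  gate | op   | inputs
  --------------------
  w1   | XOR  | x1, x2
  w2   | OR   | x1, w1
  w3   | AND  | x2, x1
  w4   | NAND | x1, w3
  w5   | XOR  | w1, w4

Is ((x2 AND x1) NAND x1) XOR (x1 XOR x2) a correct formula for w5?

w1 = x1 XOR x2
w3 = x2 AND x1
w4 = x1 NAND w3 = x1 NAND (x2 AND x1)
w5 = w1 XOR w4 = (x1 XOR x2) XOR (x1 NAND (x2 AND x1))
At x1=0, x2=1: circuit gives 0, formula gives 0.
At x1=0, x2=0: circuit gives 1, formula gives 1.
Agrees on all 4 inputs.

Yes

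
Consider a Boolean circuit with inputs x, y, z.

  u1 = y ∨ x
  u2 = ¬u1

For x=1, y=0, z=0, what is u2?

u1 = 0 ∨ 1 = 1
u2 = ¬1 = 0

0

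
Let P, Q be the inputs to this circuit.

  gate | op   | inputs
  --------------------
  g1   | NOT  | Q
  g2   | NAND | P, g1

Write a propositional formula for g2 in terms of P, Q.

P NAND NOT Q

g1 = NOT Q
g2 = P NAND g1 = P NAND NOT Q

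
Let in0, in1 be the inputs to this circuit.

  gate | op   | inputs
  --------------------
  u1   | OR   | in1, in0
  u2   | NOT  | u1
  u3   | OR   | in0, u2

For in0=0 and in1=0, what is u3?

u1 = 0 OR 0 = 0
u2 = NOT 0 = 1
u3 = 0 OR 1 = 1

1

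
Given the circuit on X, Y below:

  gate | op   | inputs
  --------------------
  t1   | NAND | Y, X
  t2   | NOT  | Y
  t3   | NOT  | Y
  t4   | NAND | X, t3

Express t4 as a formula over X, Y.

X NAND NOT Y

t3 = NOT Y
t4 = X NAND t3 = X NAND NOT Y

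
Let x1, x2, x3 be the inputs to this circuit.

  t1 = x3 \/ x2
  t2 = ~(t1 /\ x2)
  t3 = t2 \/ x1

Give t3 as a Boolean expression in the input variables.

t1 = x3 \/ x2
t2 = ~(t1 /\ x2) = ~((x3 \/ x2) /\ x2)
t3 = t2 \/ x1 = (~((x3 \/ x2) /\ x2)) \/ x1

(~((x3 \/ x2) /\ x2)) \/ x1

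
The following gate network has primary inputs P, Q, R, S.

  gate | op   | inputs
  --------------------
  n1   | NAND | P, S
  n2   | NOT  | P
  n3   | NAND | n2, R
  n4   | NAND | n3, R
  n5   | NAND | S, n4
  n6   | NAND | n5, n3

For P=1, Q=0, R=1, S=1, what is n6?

0

n2 = NOT 1 = 0
n3 = 0 NAND 1 = 1
n4 = 1 NAND 1 = 0
n5 = 1 NAND 0 = 1
n6 = 1 NAND 1 = 0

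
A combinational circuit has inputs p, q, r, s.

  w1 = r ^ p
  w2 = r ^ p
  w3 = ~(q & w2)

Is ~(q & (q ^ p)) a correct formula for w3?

No

w2 = r ^ p
w3 = ~(q & w2) = ~(q & (r ^ p))
At p=0, q=1, r=0, s=0: circuit gives 1, formula gives 0.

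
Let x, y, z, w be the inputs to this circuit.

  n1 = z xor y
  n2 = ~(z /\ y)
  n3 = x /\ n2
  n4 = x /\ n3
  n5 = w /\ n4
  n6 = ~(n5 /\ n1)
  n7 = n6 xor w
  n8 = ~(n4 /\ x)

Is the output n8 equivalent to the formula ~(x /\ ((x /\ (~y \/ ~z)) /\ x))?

n2 = ~(z /\ y)
n3 = x /\ n2 = x /\ (~(z /\ y))
n4 = x /\ n3 = x /\ (x /\ (~(z /\ y)))
n8 = ~(n4 /\ x) = ~((x /\ (x /\ (~(z /\ y)))) /\ x)
At x=1, y=0, z=0, w=0: circuit gives 0, formula gives 0.
At x=0, y=0, z=0, w=0: circuit gives 1, formula gives 1.
Agrees on all 16 inputs.

Yes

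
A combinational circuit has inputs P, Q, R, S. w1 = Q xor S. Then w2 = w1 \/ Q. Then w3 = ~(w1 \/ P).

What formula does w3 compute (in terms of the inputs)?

w1 = Q xor S
w3 = ~(w1 \/ P) = ~((Q xor S) \/ P)

~((Q xor S) \/ P)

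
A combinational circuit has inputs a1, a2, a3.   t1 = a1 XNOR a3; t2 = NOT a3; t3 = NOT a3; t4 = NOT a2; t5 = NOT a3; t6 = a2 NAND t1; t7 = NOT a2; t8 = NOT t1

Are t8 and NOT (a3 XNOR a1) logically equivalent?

t1 = a1 XNOR a3
t8 = NOT t1 = NOT (a1 XNOR a3)
At a1=0, a2=0, a3=0: circuit gives 0, formula gives 0.
At a1=0, a2=0, a3=1: circuit gives 1, formula gives 1.
Agrees on all 8 inputs.

Yes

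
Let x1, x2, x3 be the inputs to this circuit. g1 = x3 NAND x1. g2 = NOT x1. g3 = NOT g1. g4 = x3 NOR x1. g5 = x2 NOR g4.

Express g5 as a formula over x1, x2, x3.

g4 = x3 NOR x1
g5 = x2 NOR g4 = x2 NOR (x3 NOR x1)

x2 NOR (x3 NOR x1)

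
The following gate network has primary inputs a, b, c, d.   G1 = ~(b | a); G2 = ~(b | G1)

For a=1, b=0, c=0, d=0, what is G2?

G1 = ~(0 | 1) = 0
G2 = ~(0 | 0) = 1

1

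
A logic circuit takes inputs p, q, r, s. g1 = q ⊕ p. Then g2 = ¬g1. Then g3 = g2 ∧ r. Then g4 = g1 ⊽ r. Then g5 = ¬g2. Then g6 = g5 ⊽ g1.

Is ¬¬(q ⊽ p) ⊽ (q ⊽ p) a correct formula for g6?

No

g1 = q ⊕ p
g2 = ¬g1 = ¬(q ⊕ p)
g5 = ¬g2 = ¬¬(q ⊕ p)
g6 = g5 ⊽ g1 = ¬¬(q ⊕ p) ⊽ (q ⊕ p)
At p=0, q=0, r=0, s=0: circuit gives 1, formula gives 0.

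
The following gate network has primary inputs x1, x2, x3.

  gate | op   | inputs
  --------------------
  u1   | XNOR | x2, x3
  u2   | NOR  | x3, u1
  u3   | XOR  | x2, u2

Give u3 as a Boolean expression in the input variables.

x2 XOR (x3 NOR (x2 XNOR x3))

u1 = x2 XNOR x3
u2 = x3 NOR u1 = x3 NOR (x2 XNOR x3)
u3 = x2 XOR u2 = x2 XOR (x3 NOR (x2 XNOR x3))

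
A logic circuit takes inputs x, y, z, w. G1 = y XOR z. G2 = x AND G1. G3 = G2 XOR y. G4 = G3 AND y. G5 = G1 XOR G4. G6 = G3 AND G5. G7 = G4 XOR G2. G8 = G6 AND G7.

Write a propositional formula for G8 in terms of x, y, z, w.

G1 = y XOR z
G2 = x AND G1 = x AND (y XOR z)
G3 = G2 XOR y = (x AND (y XOR z)) XOR y
G4 = G3 AND y = ((x AND (y XOR z)) XOR y) AND y
G5 = G1 XOR G4 = (y XOR z) XOR (((x AND (y XOR z)) XOR y) AND y)
G6 = G3 AND G5 = ((x AND (y XOR z)) XOR y) AND ((y XOR z) XOR (((x AND (y XOR z)) XOR y) AND y))
G7 = G4 XOR G2 = (((x AND (y XOR z)) XOR y) AND y) XOR (x AND (y XOR z))
G8 = G6 AND G7 = (((x AND (y XOR z)) XOR y) AND ((y XOR z) XOR (((x AND (y XOR z)) XOR y) AND y))) AND ((((x AND (y XOR z)) XOR y) AND y) XOR (x AND (y XOR z)))

(((x AND (y XOR z)) XOR y) AND ((y XOR z) XOR (((x AND (y XOR z)) XOR y) AND y))) AND ((((x AND (y XOR z)) XOR y) AND y) XOR (x AND (y XOR z)))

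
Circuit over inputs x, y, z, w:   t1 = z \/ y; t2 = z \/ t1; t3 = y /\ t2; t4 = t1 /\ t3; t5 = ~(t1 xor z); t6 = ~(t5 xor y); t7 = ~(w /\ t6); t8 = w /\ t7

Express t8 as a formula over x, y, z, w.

w /\ (~(w /\ (~((~((z \/ y) xor z)) xor y))))

t1 = z \/ y
t5 = ~(t1 xor z) = ~((z \/ y) xor z)
t6 = ~(t5 xor y) = ~((~((z \/ y) xor z)) xor y)
t7 = ~(w /\ t6) = ~(w /\ (~((~((z \/ y) xor z)) xor y)))
t8 = w /\ t7 = w /\ (~(w /\ (~((~((z \/ y) xor z)) xor y))))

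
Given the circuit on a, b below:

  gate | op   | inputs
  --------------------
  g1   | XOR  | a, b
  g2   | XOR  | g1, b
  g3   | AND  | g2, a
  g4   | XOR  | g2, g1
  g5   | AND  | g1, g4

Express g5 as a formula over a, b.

(a XOR b) AND (((a XOR b) XOR b) XOR (a XOR b))

g1 = a XOR b
g2 = g1 XOR b = (a XOR b) XOR b
g4 = g2 XOR g1 = ((a XOR b) XOR b) XOR (a XOR b)
g5 = g1 AND g4 = (a XOR b) AND (((a XOR b) XOR b) XOR (a XOR b))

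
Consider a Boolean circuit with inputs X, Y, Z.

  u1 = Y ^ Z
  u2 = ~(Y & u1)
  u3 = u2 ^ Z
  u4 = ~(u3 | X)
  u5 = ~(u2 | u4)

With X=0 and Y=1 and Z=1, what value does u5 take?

u1 = 1 ^ 1 = 0
u2 = ~(1 & 0) = 1
u3 = 1 ^ 1 = 0
u4 = ~(0 | 0) = 1
u5 = ~(1 | 1) = 0

0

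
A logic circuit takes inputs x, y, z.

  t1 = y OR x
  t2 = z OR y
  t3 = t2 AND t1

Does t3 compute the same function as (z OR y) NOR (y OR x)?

No

t1 = y OR x
t2 = z OR y
t3 = t2 AND t1 = (z OR y) AND (y OR x)
At x=0, y=0, z=0: circuit gives 0, formula gives 1.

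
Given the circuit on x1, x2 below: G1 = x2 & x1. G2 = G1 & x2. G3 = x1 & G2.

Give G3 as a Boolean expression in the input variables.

x1 & ((x2 & x1) & x2)

G1 = x2 & x1
G2 = G1 & x2 = (x2 & x1) & x2
G3 = x1 & G2 = x1 & ((x2 & x1) & x2)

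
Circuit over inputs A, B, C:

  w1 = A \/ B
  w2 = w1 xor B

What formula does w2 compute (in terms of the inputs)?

w1 = A \/ B
w2 = w1 xor B = (A \/ B) xor B

(A \/ B) xor B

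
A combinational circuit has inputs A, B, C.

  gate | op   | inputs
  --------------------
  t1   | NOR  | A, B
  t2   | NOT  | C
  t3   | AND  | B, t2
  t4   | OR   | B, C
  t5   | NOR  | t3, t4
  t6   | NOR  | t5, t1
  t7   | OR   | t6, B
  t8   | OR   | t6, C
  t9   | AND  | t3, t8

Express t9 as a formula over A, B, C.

t1 = A NOR B
t2 = NOT C
t3 = B AND t2 = B AND NOT C
t4 = B OR C
t5 = t3 NOR t4 = (B AND NOT C) NOR (B OR C)
t6 = t5 NOR t1 = ((B AND NOT C) NOR (B OR C)) NOR (A NOR B)
t8 = t6 OR C = (((B AND NOT C) NOR (B OR C)) NOR (A NOR B)) OR C
t9 = t3 AND t8 = (B AND NOT C) AND ((((B AND NOT C) NOR (B OR C)) NOR (A NOR B)) OR C)

(B AND NOT C) AND ((((B AND NOT C) NOR (B OR C)) NOR (A NOR B)) OR C)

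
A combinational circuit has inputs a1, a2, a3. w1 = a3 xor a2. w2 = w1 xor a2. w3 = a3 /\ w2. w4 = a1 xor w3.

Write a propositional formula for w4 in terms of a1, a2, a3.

a1 xor (a3 /\ ((a3 xor a2) xor a2))

w1 = a3 xor a2
w2 = w1 xor a2 = (a3 xor a2) xor a2
w3 = a3 /\ w2 = a3 /\ ((a3 xor a2) xor a2)
w4 = a1 xor w3 = a1 xor (a3 /\ ((a3 xor a2) xor a2))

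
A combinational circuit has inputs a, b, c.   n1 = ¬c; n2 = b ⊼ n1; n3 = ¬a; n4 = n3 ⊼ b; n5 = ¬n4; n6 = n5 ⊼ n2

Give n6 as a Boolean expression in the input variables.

n1 = ¬c
n2 = b ⊼ n1 = b ⊼ ¬c
n3 = ¬a
n4 = n3 ⊼ b = ¬a ⊼ b
n5 = ¬n4 = ¬(¬a ⊼ b)
n6 = n5 ⊼ n2 = ¬(¬a ⊼ b) ⊼ (b ⊼ ¬c)

¬(¬a ⊼ b) ⊼ (b ⊼ ¬c)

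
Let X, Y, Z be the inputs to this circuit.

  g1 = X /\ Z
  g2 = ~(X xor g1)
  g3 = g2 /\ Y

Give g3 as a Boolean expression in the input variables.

g1 = X /\ Z
g2 = ~(X xor g1) = ~(X xor (X /\ Z))
g3 = g2 /\ Y = (~(X xor (X /\ Z))) /\ Y

(~(X xor (X /\ Z))) /\ Y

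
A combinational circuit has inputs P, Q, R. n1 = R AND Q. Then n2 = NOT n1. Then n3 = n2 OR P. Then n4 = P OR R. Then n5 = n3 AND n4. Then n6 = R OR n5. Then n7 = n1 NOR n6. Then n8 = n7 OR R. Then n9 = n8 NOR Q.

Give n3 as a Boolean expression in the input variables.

NOT (R AND Q) OR P

n1 = R AND Q
n2 = NOT n1 = NOT (R AND Q)
n3 = n2 OR P = NOT (R AND Q) OR P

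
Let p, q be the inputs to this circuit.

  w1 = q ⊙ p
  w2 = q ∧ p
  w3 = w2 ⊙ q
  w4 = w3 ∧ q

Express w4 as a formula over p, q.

w2 = q ∧ p
w3 = w2 ⊙ q = (q ∧ p) ⊙ q
w4 = w3 ∧ q = ((q ∧ p) ⊙ q) ∧ q

((q ∧ p) ⊙ q) ∧ q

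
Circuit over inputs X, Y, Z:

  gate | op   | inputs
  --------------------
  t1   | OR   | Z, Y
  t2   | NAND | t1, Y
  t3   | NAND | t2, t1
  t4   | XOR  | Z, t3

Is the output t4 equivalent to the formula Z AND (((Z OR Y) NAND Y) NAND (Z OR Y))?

No

t1 = Z OR Y
t2 = t1 NAND Y = (Z OR Y) NAND Y
t3 = t2 NAND t1 = ((Z OR Y) NAND Y) NAND (Z OR Y)
t4 = Z XOR t3 = Z XOR (((Z OR Y) NAND Y) NAND (Z OR Y))
At X=0, Y=0, Z=0: circuit gives 1, formula gives 0.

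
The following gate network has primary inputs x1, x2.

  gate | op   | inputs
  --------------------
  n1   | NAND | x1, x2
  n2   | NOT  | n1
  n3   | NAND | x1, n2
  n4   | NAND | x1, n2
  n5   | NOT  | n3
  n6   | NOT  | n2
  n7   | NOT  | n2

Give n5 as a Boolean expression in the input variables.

NOT (x1 NAND NOT (x1 NAND x2))

n1 = x1 NAND x2
n2 = NOT n1 = NOT (x1 NAND x2)
n3 = x1 NAND n2 = x1 NAND NOT (x1 NAND x2)
n5 = NOT n3 = NOT (x1 NAND NOT (x1 NAND x2))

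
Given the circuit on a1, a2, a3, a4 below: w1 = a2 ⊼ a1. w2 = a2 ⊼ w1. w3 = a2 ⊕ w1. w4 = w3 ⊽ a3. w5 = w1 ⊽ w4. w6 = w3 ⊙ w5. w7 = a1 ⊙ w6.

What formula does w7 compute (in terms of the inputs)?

a1 ⊙ ((a2 ⊕ (a2 ⊼ a1)) ⊙ ((a2 ⊼ a1) ⊽ ((a2 ⊕ (a2 ⊼ a1)) ⊽ a3)))

w1 = a2 ⊼ a1
w3 = a2 ⊕ w1 = a2 ⊕ (a2 ⊼ a1)
w4 = w3 ⊽ a3 = (a2 ⊕ (a2 ⊼ a1)) ⊽ a3
w5 = w1 ⊽ w4 = (a2 ⊼ a1) ⊽ ((a2 ⊕ (a2 ⊼ a1)) ⊽ a3)
w6 = w3 ⊙ w5 = (a2 ⊕ (a2 ⊼ a1)) ⊙ ((a2 ⊼ a1) ⊽ ((a2 ⊕ (a2 ⊼ a1)) ⊽ a3))
w7 = a1 ⊙ w6 = a1 ⊙ ((a2 ⊕ (a2 ⊼ a1)) ⊙ ((a2 ⊼ a1) ⊽ ((a2 ⊕ (a2 ⊼ a1)) ⊽ a3)))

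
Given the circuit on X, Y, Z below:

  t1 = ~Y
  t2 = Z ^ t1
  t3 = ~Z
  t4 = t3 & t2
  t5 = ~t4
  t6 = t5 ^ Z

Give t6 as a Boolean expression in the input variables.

t1 = ~Y
t2 = Z ^ t1 = Z ^ ~Y
t3 = ~Z
t4 = t3 & t2 = ~Z & (Z ^ ~Y)
t5 = ~t4 = ~(~Z & (Z ^ ~Y))
t6 = t5 ^ Z = ~(~Z & (Z ^ ~Y)) ^ Z

~(~Z & (Z ^ ~Y)) ^ Z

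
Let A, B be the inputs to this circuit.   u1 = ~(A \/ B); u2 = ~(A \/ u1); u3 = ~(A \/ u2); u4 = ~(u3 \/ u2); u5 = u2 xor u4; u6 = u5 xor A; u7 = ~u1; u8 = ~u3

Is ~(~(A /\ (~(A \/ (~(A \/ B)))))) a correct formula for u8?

u1 = ~(A \/ B)
u2 = ~(A \/ u1) = ~(A \/ (~(A \/ B)))
u3 = ~(A \/ u2) = ~(A \/ (~(A \/ (~(A \/ B)))))
u8 = ~u3 = ~(~(A \/ (~(A \/ (~(A \/ B))))))
At A=0, B=1: circuit gives 1, formula gives 0.

No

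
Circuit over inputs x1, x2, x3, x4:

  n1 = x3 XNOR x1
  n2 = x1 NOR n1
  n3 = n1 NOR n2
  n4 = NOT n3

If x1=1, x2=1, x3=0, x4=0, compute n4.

n1 = 0 XNOR 1 = 0
n2 = 1 NOR 0 = 0
n3 = 0 NOR 0 = 1
n4 = NOT 1 = 0

0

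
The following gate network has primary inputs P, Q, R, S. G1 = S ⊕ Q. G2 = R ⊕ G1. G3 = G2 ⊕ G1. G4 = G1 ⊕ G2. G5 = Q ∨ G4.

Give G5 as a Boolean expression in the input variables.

Q ∨ ((S ⊕ Q) ⊕ (R ⊕ (S ⊕ Q)))

G1 = S ⊕ Q
G2 = R ⊕ G1 = R ⊕ (S ⊕ Q)
G4 = G1 ⊕ G2 = (S ⊕ Q) ⊕ (R ⊕ (S ⊕ Q))
G5 = Q ∨ G4 = Q ∨ ((S ⊕ Q) ⊕ (R ⊕ (S ⊕ Q)))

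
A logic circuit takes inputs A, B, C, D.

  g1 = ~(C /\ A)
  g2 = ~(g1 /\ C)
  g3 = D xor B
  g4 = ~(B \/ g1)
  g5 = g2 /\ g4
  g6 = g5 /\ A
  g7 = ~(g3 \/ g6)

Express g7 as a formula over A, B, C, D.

g1 = ~(C /\ A)
g2 = ~(g1 /\ C) = ~((~(C /\ A)) /\ C)
g3 = D xor B
g4 = ~(B \/ g1) = ~(B \/ (~(C /\ A)))
g5 = g2 /\ g4 = (~((~(C /\ A)) /\ C)) /\ (~(B \/ (~(C /\ A))))
g6 = g5 /\ A = ((~((~(C /\ A)) /\ C)) /\ (~(B \/ (~(C /\ A))))) /\ A
g7 = ~(g3 \/ g6) = ~((D xor B) \/ (((~((~(C /\ A)) /\ C)) /\ (~(B \/ (~(C /\ A))))) /\ A))

~((D xor B) \/ (((~((~(C /\ A)) /\ C)) /\ (~(B \/ (~(C /\ A))))) /\ A))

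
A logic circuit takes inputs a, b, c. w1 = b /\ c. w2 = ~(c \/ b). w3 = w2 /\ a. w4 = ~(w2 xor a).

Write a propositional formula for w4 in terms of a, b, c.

w2 = ~(c \/ b)
w4 = ~(w2 xor a) = ~((~(c \/ b)) xor a)

~((~(c \/ b)) xor a)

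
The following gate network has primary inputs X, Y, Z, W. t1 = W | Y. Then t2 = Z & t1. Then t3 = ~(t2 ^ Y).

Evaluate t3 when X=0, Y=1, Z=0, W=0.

0

t1 = 0 | 1 = 1
t2 = 0 & 1 = 0
t3 = ~(0 ^ 1) = 0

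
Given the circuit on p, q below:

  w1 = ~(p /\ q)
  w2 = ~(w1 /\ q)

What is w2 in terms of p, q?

w1 = ~(p /\ q)
w2 = ~(w1 /\ q) = ~((~(p /\ q)) /\ q)

~((~(p /\ q)) /\ q)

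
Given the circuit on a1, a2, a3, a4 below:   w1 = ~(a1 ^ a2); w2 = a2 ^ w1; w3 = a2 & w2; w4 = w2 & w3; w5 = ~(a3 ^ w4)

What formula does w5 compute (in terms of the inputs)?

w1 = ~(a1 ^ a2)
w2 = a2 ^ w1 = a2 ^ (~(a1 ^ a2))
w3 = a2 & w2 = a2 & (a2 ^ (~(a1 ^ a2)))
w4 = w2 & w3 = (a2 ^ (~(a1 ^ a2))) & (a2 & (a2 ^ (~(a1 ^ a2))))
w5 = ~(a3 ^ w4) = ~(a3 ^ ((a2 ^ (~(a1 ^ a2))) & (a2 & (a2 ^ (~(a1 ^ a2))))))

~(a3 ^ ((a2 ^ (~(a1 ^ a2))) & (a2 & (a2 ^ (~(a1 ^ a2))))))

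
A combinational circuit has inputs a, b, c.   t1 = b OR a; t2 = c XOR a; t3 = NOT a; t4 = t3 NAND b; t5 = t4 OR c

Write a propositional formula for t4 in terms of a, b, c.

NOT a NAND b

t3 = NOT a
t4 = t3 NAND b = NOT a NAND b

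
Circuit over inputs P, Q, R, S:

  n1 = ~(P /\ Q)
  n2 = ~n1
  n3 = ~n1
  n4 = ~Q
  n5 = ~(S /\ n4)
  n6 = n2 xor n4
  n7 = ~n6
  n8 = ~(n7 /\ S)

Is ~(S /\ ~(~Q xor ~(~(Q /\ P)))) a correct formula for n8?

Yes

n1 = ~(P /\ Q)
n2 = ~n1 = ~(~(P /\ Q))
n4 = ~Q
n6 = n2 xor n4 = ~(~(P /\ Q)) xor ~Q
n7 = ~n6 = ~(~(~(P /\ Q)) xor ~Q)
n8 = ~(n7 /\ S) = ~(~(~(~(P /\ Q)) xor ~Q) /\ S)
At P=0, Q=1, R=0, S=1: circuit gives 0, formula gives 0.
At P=0, Q=0, R=0, S=0: circuit gives 1, formula gives 1.
Agrees on all 16 inputs.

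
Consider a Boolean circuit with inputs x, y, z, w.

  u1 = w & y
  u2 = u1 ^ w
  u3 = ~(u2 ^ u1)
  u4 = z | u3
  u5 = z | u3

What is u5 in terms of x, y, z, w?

u1 = w & y
u2 = u1 ^ w = (w & y) ^ w
u3 = ~(u2 ^ u1) = ~(((w & y) ^ w) ^ (w & y))
u5 = z | u3 = z | (~(((w & y) ^ w) ^ (w & y)))

z | (~(((w & y) ^ w) ^ (w & y)))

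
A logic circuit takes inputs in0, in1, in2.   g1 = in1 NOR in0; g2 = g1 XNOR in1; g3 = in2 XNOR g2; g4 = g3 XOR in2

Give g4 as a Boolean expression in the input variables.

(in2 XNOR ((in1 NOR in0) XNOR in1)) XOR in2

g1 = in1 NOR in0
g2 = g1 XNOR in1 = (in1 NOR in0) XNOR in1
g3 = in2 XNOR g2 = in2 XNOR ((in1 NOR in0) XNOR in1)
g4 = g3 XOR in2 = (in2 XNOR ((in1 NOR in0) XNOR in1)) XOR in2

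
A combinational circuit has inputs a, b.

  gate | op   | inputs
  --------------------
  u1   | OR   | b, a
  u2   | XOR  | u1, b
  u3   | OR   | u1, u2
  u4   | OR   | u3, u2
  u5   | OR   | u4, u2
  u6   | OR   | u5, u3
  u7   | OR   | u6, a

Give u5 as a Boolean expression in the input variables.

u1 = b OR a
u2 = u1 XOR b = (b OR a) XOR b
u3 = u1 OR u2 = (b OR a) OR ((b OR a) XOR b)
u4 = u3 OR u2 = ((b OR a) OR ((b OR a) XOR b)) OR ((b OR a) XOR b)
u5 = u4 OR u2 = (((b OR a) OR ((b OR a) XOR b)) OR ((b OR a) XOR b)) OR ((b OR a) XOR b)

(((b OR a) OR ((b OR a) XOR b)) OR ((b OR a) XOR b)) OR ((b OR a) XOR b)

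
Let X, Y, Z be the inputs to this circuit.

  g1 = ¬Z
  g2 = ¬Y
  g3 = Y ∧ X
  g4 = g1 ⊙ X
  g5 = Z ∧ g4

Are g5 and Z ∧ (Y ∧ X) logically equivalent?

No

g1 = ¬Z
g4 = g1 ⊙ X = ¬Z ⊙ X
g5 = Z ∧ g4 = Z ∧ (¬Z ⊙ X)
At X=0, Y=0, Z=1: circuit gives 1, formula gives 0.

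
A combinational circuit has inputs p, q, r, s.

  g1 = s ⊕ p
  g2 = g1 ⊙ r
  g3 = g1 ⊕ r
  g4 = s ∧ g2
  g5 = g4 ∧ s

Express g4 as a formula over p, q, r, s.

g1 = s ⊕ p
g2 = g1 ⊙ r = (s ⊕ p) ⊙ r
g4 = s ∧ g2 = s ∧ ((s ⊕ p) ⊙ r)

s ∧ ((s ⊕ p) ⊙ r)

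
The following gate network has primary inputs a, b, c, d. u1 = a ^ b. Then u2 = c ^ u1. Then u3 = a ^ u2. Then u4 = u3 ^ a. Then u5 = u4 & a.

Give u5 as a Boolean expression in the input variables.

u1 = a ^ b
u2 = c ^ u1 = c ^ (a ^ b)
u3 = a ^ u2 = a ^ (c ^ (a ^ b))
u4 = u3 ^ a = (a ^ (c ^ (a ^ b))) ^ a
u5 = u4 & a = ((a ^ (c ^ (a ^ b))) ^ a) & a

((a ^ (c ^ (a ^ b))) ^ a) & a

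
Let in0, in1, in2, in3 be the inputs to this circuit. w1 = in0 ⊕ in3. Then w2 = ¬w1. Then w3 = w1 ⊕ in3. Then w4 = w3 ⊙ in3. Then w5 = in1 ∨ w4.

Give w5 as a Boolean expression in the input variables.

w1 = in0 ⊕ in3
w3 = w1 ⊕ in3 = (in0 ⊕ in3) ⊕ in3
w4 = w3 ⊙ in3 = ((in0 ⊕ in3) ⊕ in3) ⊙ in3
w5 = in1 ∨ w4 = in1 ∨ (((in0 ⊕ in3) ⊕ in3) ⊙ in3)

in1 ∨ (((in0 ⊕ in3) ⊕ in3) ⊙ in3)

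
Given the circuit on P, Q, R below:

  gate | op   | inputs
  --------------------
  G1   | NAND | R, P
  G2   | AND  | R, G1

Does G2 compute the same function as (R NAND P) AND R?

Yes

G1 = R NAND P
G2 = R AND G1 = R AND (R NAND P)
At P=0, Q=0, R=0: circuit gives 0, formula gives 0.
At P=0, Q=0, R=1: circuit gives 1, formula gives 1.
Agrees on all 8 inputs.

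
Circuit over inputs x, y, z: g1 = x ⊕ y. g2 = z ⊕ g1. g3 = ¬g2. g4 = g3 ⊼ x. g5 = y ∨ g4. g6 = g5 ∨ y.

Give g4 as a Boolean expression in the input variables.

¬(z ⊕ (x ⊕ y)) ⊼ x

g1 = x ⊕ y
g2 = z ⊕ g1 = z ⊕ (x ⊕ y)
g3 = ¬g2 = ¬(z ⊕ (x ⊕ y))
g4 = g3 ⊼ x = ¬(z ⊕ (x ⊕ y)) ⊼ x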